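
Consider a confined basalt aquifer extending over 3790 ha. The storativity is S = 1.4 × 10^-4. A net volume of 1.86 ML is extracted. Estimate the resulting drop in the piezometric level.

A = 3790 ha = 3.79 × 10^7 m²
ΔV = 1.86 ML = 1860 m³
Δh = ΔV / (S × A) = 1860 m³ / (1.4 × 10^-4 × 3.79 × 10^7 m²) = 0.3505 m

Δh ≈ 0.351 m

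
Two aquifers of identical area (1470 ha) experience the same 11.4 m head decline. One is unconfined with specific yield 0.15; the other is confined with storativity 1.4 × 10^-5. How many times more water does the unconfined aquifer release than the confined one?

ΔV_u / ΔV_c ≈ 10700

A = 1470 ha = 1.47 × 10^7 m²
Unconfined: ΔV_u = Sy × A × Δh = 0.15 × 1.47 × 10^7 × 11.4 = 2.514 × 10^7 m³
Confined: ΔV_c = S × A × Δh = 1.4 × 10^-5 × 1.47 × 10^7 × 11.4 = 2346 m³
Ratio = ΔV_u / ΔV_c = Sy / S = 0.15 / 1.4 × 10^-5 = 10710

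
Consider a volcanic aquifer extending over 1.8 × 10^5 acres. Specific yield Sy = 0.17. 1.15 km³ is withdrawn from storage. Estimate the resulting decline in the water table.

Δh ≈ 9.29 m

A = 1.8 × 10^5 acres = 7.284 × 10^8 m²
ΔV = 1.15 km³ = 1.15 × 10^9 m³
Δh = ΔV / (Sy × A) = 1.15 × 10^9 m³ / (0.17 × 7.284 × 10^8 m²) = 9.287 m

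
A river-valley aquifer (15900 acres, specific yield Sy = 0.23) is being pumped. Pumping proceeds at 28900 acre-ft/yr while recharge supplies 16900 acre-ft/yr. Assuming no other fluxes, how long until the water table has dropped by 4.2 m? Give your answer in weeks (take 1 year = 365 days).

A = 15900 acres = 6.435 × 10^7 m²
ΔV = Sy × A × Δh = 0.23 × 6.435 × 10^7 × 4.2 = 6.216 × 10^7 m³
Net withdrawal = 28900 − 16900 = 12000 acre-ft/yr = 40550 m³/d
t = ΔV / Q = 6.216 × 10^7 m³ / 40550 m³/d = 1533 d
t = 1533 d ≈ 219 weeks

t ≈ 219 weeks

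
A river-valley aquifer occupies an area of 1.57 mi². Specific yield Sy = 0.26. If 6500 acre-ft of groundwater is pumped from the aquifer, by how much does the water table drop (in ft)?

Δh ≈ 24.9 ft

A = 1.57 mi² = 4.066 × 10^6 m²
ΔV = 6500 acre-ft = 8.018 × 10^6 m³
Δh = ΔV / (Sy × A) = 8.018 × 10^6 m³ / (0.26 × 4.066 × 10^6 m²) = 7.584 m
Δh = 7.584 m = 24.88 ft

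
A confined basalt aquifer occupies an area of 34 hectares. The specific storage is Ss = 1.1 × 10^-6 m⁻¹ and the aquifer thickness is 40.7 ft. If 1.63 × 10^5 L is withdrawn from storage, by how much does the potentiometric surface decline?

b = 40.7 ft = 12.41 m
S = Ss × b = 1.1 × 10^-6 m⁻¹ × 12.41 m = 1.365 × 10^-5
A = 34 hectares = 3.4 × 10^5 m²
ΔV = 1.63 × 10^5 L = 163 m³
Δh = ΔV / (S × A) = 163 m³ / (1.365 × 10^-5 × 3.4 × 10^5 m²) = 35.13 m

Δh ≈ 35.1 m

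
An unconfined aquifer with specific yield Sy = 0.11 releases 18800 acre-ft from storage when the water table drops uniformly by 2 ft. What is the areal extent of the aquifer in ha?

A ≈ 34600 ha

Δh = 2 ft = 0.6096 m
ΔV = 18800 acre-ft = 2.319 × 10^7 m³
A = ΔV / (Sy × Δh) = 2.319 × 10^7 / (0.11 × 0.6096) = 3.458 × 10^8 m²
A = 3.458 × 10^8 m² = 34580 ha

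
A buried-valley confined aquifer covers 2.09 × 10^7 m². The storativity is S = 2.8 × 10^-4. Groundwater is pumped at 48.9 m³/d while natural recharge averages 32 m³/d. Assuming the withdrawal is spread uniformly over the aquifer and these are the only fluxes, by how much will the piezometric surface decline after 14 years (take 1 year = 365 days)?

Δh ≈ 14.8 m

Net abstraction = 48.9 − 32 = 16.9 m³/d
t = 14 years = 5110 d
ΔV = Q × t = 16.9 m³/d × 5110 d = 86360 m³
Δh = ΔV / (S × A) = 86360 / (2.8 × 10^-4 × 2.09 × 10^7) = 14.76 m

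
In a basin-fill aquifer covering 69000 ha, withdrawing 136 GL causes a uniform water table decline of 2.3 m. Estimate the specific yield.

A = 69000 ha = 6.9 × 10^8 m²
ΔV = 136 GL = 1.36 × 10^8 m³
Sy = ΔV / (A × Δh) = 1.36 × 10^8 m³ / (6.9 × 10^8 m² × 2.3 m) = 0.0857

Sy ≈ 0.086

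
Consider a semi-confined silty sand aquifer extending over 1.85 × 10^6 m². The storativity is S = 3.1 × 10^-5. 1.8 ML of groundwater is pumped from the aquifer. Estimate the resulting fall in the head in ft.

ΔV = 1.8 ML = 1800 m³
Δh = ΔV / (S × A) = 1800 m³ / (3.1 × 10^-5 × 1.85 × 10^6 m²) = 31.39 m
Δh = 31.39 m = 103 ft

Δh ≈ 103 ft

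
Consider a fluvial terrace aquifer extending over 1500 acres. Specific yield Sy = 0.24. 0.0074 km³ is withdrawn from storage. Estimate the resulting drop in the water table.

Δh ≈ 5.08 m

A = 1500 acres = 6.07 × 10^6 m²
ΔV = 0.0074 km³ = 7.4 × 10^6 m³
Δh = ΔV / (Sy × A) = 7.4 × 10^6 m³ / (0.24 × 6.07 × 10^6 m²) = 5.079 m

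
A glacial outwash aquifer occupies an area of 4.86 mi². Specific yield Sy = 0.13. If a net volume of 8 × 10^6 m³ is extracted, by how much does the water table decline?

A = 4.86 mi² = 1.259 × 10^7 m²
Δh = ΔV / (Sy × A) = 8 × 10^6 m³ / (0.13 × 1.259 × 10^7 m²) = 4.889 m

Δh ≈ 4.89 m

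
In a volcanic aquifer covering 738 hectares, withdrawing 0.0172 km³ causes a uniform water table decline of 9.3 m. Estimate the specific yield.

Sy ≈ 0.25

A = 738 hectares = 7.38 × 10^6 m²
ΔV = 0.0172 km³ = 1.72 × 10^7 m³
Sy = ΔV / (A × Δh) = 1.72 × 10^7 m³ / (7.38 × 10^6 m² × 9.3 m) = 0.2506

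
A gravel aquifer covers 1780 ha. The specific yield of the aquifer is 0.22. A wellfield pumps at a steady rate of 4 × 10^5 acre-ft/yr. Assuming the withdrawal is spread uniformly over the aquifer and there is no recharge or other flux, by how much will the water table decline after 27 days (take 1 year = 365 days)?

A = 1780 ha = 1.78 × 10^7 m²
Q = 4 × 10^5 acre-ft/yr = 1.352 × 10^6 m³/d
ΔV = Q × t = 1.352 × 10^6 m³/d × 27 d = 3.65 × 10^7 m³
Δh = ΔV / (Sy × A) = 3.65 × 10^7 / (0.22 × 1.78 × 10^7) = 9.32 m

Δh ≈ 9.32 m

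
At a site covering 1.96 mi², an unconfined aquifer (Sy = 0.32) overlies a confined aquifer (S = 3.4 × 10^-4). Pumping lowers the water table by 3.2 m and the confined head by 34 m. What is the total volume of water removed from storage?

ΔV ≈ 5.26 × 10^6 m³

A = 1.96 mi² = 5.076 × 10^6 m²
Unconfined: ΔV_u = Sy × A × Δh_u = 0.32 × 5.076 × 10^6 × 3.2 = 5.198 × 10^6 m³
Confined: ΔV_c = S × A × Δh_c = 3.4 × 10^-4 × 5.076 × 10^6 × 34 = 58680 m³
Total ΔV = 5.198 × 10^6 + 58680 = 5.257 × 10^6 m³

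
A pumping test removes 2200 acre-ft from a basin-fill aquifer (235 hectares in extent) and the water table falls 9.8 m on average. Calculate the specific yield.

Sy ≈ 0.12

A = 235 hectares = 2.35 × 10^6 m²
ΔV = 2200 acre-ft = 2.714 × 10^6 m³
Sy = ΔV / (A × Δh) = 2.714 × 10^6 m³ / (2.35 × 10^6 m² × 9.8 m) = 0.1178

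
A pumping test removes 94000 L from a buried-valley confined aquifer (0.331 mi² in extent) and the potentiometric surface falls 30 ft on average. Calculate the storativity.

S ≈ 1.2 × 10^-5

A = 0.331 mi² = 8.573 × 10^5 m²
Δh = 30 ft = 9.144 m
ΔV = 94000 L = 94 m³
S = ΔV / (A × Δh) = 94 m³ / (8.573 × 10^5 m² × 9.144 m) = 1.199 × 10^-5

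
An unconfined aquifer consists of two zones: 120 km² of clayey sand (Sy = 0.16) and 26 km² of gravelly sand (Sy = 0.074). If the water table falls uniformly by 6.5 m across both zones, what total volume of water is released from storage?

ΔV ≈ 1.37 × 10^8 m³

A₁ = 120 km² = 1.2 × 10^8 m²; A₂ = 26 km² = 2.6 × 10^7 m²
ΔV₁ = 0.16 × 1.2 × 10^8 × 6.5 = 1.248 × 10^8 m³
ΔV₂ = 0.074 × 2.6 × 10^7 × 6.5 = 1.251 × 10^7 m³
ΔV = ΔV₁ + ΔV₂ = 1.373 × 10^8 m³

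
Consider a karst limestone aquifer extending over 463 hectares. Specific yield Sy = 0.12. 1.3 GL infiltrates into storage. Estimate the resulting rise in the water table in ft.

Δh ≈ 7.68 ft

A = 463 hectares = 4.63 × 10^6 m²
ΔV = 1.3 GL = 1.3 × 10^6 m³
Δh = ΔV / (Sy × A) = 1.3 × 10^6 m³ / (0.12 × 4.63 × 10^6 m²) = 2.34 m
Δh = 2.34 m = 7.677 ft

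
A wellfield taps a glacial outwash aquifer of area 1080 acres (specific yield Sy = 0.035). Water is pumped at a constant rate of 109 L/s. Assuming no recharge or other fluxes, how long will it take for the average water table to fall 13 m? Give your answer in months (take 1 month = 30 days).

A = 1080 acres = 4.371 × 10^6 m²
ΔV = Sy × A × Δh = 0.035 × 4.371 × 10^6 × 13 = 1.989 × 10^6 m³
Q = 109 L/s = 9418 m³/d
t = ΔV / Q = 1.989 × 10^6 m³ / 9418 m³/d = 211.2 d
t = 211.2 d ≈ 7.039 months

t ≈ 7.04 months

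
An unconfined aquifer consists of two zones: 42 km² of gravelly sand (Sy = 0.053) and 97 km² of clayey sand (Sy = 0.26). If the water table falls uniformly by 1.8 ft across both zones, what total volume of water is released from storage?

A₁ = 42 km² = 4.2 × 10^7 m²; A₂ = 97 km² = 9.7 × 10^7 m²
Δh = 1.8 ft = 0.5486 m
ΔV₁ = 0.053 × 4.2 × 10^7 × 0.5486 = 1.221 × 10^6 m³
ΔV₂ = 0.26 × 9.7 × 10^7 × 0.5486 = 1.384 × 10^7 m³
ΔV = ΔV₁ + ΔV₂ = 1.506 × 10^7 m³

ΔV ≈ 1.51 × 10^7 m³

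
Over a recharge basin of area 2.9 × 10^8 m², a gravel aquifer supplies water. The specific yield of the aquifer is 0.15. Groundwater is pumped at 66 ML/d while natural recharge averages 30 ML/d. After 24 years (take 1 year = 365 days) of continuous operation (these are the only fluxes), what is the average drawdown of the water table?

Net abstraction = 66 − 30 = 36 ML/d
Q_net = 36 ML/d = 36000 m³/d
t = 24 years = 8760 d
ΔV = Q × t = 36000 m³/d × 8760 d = 3.154 × 10^8 m³
Δh = ΔV / (Sy × A) = 3.154 × 10^8 / (0.15 × 2.9 × 10^8) = 7.25 m

Δh ≈ 7.25 m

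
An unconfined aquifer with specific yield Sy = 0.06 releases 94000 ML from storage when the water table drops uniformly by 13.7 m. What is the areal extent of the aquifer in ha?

A ≈ 11400 ha

ΔV = 94000 ML = 9.4 × 10^7 m³
A = ΔV / (Sy × Δh) = 9.4 × 10^7 / (0.06 × 13.7) = 1.144 × 10^8 m²
A = 1.144 × 10^8 m² = 11440 ha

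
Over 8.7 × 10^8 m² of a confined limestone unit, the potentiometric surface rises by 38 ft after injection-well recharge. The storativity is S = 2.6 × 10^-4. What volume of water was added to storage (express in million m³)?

ΔV ≈ 2.62 million m³

Δh = 38 ft = 11.58 m
ΔV = S × A × Δh = 2.6 × 10^-4 × 8.7 × 10^8 m² × 11.58 m = 2.62 × 10^6 m³
ΔV = 2.62 × 10^6 m³ = 2.62 million m³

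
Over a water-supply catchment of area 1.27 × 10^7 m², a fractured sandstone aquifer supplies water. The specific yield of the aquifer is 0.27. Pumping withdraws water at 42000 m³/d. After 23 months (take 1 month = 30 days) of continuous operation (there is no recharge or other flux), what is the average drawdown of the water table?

Δh ≈ 8.45 m

t = 23 months = 690 d
ΔV = Q × t = 42000 m³/d × 690 d = 2.898 × 10^7 m³
Δh = ΔV / (Sy × A) = 2.898 × 10^7 / (0.27 × 1.27 × 10^7) = 8.451 m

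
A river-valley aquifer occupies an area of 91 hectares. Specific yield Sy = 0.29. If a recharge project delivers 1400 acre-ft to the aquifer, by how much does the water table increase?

Δh ≈ 6.54 m

A = 91 hectares = 9.1 × 10^5 m²
ΔV = 1400 acre-ft = 1.727 × 10^6 m³
Δh = ΔV / (Sy × A) = 1.727 × 10^6 m³ / (0.29 × 9.1 × 10^5 m²) = 6.544 m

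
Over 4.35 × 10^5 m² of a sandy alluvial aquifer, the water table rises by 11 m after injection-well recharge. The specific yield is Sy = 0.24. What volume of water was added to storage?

ΔV = Sy × A × Δh = 0.24 × 4.35 × 10^5 m² × 11 m = 1.148 × 10^6 m³

ΔV ≈ 1.15 × 10^6 m³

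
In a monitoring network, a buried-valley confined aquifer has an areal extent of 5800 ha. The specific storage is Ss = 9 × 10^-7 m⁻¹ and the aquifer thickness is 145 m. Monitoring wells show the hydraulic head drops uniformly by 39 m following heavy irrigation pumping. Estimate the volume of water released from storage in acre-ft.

S = Ss × b = 9 × 10^-7 m⁻¹ × 145 m = 1.305 × 10^-4
A = 5800 ha = 5.8 × 10^7 m²
ΔV = S × A × Δh = 1.305 × 10^-4 × 5.8 × 10^7 m² × 39 m = 2.952 × 10^5 m³
ΔV = 2.952 × 10^5 m³ = 239.3 acre-ft

ΔV ≈ 239 acre-ft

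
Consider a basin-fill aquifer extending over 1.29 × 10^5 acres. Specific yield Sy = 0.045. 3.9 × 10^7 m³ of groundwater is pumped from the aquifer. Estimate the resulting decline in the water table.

A = 1.29 × 10^5 acres = 5.22 × 10^8 m²
Δh = ΔV / (Sy × A) = 3.9 × 10^7 m³ / (0.045 × 5.22 × 10^8 m²) = 1.66 m

Δh ≈ 1.66 m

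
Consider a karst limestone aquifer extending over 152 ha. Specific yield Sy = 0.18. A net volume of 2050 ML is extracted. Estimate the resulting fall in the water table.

Δh ≈ 7.49 m

A = 152 ha = 1.52 × 10^6 m²
ΔV = 2050 ML = 2.05 × 10^6 m³
Δh = ΔV / (Sy × A) = 2.05 × 10^6 m³ / (0.18 × 1.52 × 10^6 m²) = 7.493 m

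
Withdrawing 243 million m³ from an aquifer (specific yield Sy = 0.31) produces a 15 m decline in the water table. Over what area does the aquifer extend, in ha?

ΔV = 243 million m³ = 2.43 × 10^8 m³
A = ΔV / (Sy × Δh) = 2.43 × 10^8 / (0.31 × 15) = 5.226 × 10^7 m²
A = 5.226 × 10^7 m² = 5226 ha

A ≈ 5230 ha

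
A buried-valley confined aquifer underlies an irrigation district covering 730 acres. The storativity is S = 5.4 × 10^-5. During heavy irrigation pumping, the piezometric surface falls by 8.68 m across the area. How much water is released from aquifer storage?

ΔV ≈ 1380 m³

A = 730 acres = 2.954 × 10^6 m²
ΔV = S × A × Δh = 5.4 × 10^-5 × 2.954 × 10^6 m² × 8.68 m = 1385 m³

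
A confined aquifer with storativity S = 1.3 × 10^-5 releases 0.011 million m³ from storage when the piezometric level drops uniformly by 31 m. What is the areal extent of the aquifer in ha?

ΔV = 0.011 million m³ = 11000 m³
A = ΔV / (S × Δh) = 11000 / (1.3 × 10^-5 × 31) = 2.73 × 10^7 m²
A = 2.73 × 10^7 m² = 2730 ha

A ≈ 2730 ha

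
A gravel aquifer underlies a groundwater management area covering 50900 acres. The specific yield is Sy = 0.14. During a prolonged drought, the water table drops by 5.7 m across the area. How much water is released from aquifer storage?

A = 50900 acres = 2.06 × 10^8 m²
ΔV = Sy × A × Δh = 0.14 × 2.06 × 10^8 m² × 5.7 m = 1.644 × 10^8 m³

ΔV ≈ 1.64 × 10^8 m³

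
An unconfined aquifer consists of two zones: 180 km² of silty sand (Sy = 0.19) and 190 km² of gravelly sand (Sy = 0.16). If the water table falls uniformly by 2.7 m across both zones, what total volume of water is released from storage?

ΔV ≈ 1.74 × 10^8 m³

A₁ = 180 km² = 1.8 × 10^8 m²; A₂ = 190 km² = 1.9 × 10^8 m²
ΔV₁ = 0.19 × 1.8 × 10^8 × 2.7 = 9.234 × 10^7 m³
ΔV₂ = 0.16 × 1.9 × 10^8 × 2.7 = 8.208 × 10^7 m³
ΔV = ΔV₁ + ΔV₂ = 1.744 × 10^8 m³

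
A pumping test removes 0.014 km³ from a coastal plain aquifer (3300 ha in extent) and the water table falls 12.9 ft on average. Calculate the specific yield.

Sy ≈ 0.11

A = 3300 ha = 3.3 × 10^7 m²
Δh = 12.9 ft = 3.932 m
ΔV = 0.014 km³ = 1.4 × 10^7 m³
Sy = ΔV / (A × Δh) = 1.4 × 10^7 m³ / (3.3 × 10^7 m² × 3.932 m) = 0.1079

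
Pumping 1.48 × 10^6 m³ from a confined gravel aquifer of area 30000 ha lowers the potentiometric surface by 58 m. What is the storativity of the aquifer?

A = 30000 ha = 3 × 10^8 m²
S = ΔV / (A × Δh) = 1.48 × 10^6 m³ / (3 × 10^8 m² × 58 m) = 8.506 × 10^-5

S ≈ 8.5 × 10^-5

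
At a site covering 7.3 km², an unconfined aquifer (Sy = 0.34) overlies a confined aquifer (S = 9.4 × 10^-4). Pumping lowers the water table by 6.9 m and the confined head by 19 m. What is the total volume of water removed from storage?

A = 7.3 km² = 7.3 × 10^6 m²
Unconfined: ΔV_u = Sy × A × Δh_u = 0.34 × 7.3 × 10^6 × 6.9 = 1.713 × 10^7 m³
Confined: ΔV_c = S × A × Δh_c = 9.4 × 10^-4 × 7.3 × 10^6 × 19 = 1.304 × 10^5 m³
Total ΔV = 1.713 × 10^7 + 1.304 × 10^5 = 1.726 × 10^7 m³

ΔV ≈ 1.73 × 10^7 m³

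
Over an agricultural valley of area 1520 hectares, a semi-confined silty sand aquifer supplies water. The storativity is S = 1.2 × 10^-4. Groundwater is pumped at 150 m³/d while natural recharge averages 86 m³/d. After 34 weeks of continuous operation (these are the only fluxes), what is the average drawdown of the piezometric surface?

A = 1520 hectares = 1.52 × 10^7 m²
Net abstraction = 150 − 86 = 64 m³/d
t = 34 weeks = 238 d
ΔV = Q × t = 64 m³/d × 238 d = 15230 m³
Δh = ΔV / (S × A) = 15230 / (1.2 × 10^-4 × 1.52 × 10^7) = 8.351 m

Δh ≈ 8.35 m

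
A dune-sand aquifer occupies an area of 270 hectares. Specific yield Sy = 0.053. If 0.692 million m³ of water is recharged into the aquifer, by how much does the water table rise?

A = 270 hectares = 2.7 × 10^6 m²
ΔV = 0.692 million m³ = 6.92 × 10^5 m³
Δh = ΔV / (Sy × A) = 6.92 × 10^5 m³ / (0.053 × 2.7 × 10^6 m²) = 4.836 m

Δh ≈ 4.84 m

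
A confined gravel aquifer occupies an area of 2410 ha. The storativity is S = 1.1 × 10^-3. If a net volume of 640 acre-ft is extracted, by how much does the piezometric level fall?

A = 2410 ha = 2.41 × 10^7 m²
ΔV = 640 acre-ft = 7.894 × 10^5 m³
Δh = ΔV / (S × A) = 7.894 × 10^5 m³ / (0.0011 × 2.41 × 10^7 m²) = 29.78 m

Δh ≈ 29.8 m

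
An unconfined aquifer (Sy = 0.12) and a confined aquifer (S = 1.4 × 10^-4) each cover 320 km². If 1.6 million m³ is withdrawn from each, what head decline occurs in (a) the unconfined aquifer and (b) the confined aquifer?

Δh_u ≈ 0.0417 m; Δh_c ≈ 35.7 m

A = 320 km² = 3.2 × 10^8 m²
ΔV = 1.6 million m³ = 1.6 × 10^6 m³
Unconfined: Δh_u = ΔV/(Sy·A) = 1.6 × 10^6/(0.12 × 3.2 × 10^8) = 0.04167 m
Confined: Δh_c = ΔV/(S·A) = 1.6 × 10^6/(1.4 × 10^-4 × 3.2 × 10^8) = 35.71 m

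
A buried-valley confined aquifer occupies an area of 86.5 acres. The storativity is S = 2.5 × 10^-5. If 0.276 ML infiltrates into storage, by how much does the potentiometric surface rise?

Δh ≈ 31.5 m

A = 86.5 acres = 3.501 × 10^5 m²
ΔV = 0.276 ML = 276 m³
Δh = ΔV / (S × A) = 276 m³ / (2.5 × 10^-5 × 3.501 × 10^5 m²) = 31.54 m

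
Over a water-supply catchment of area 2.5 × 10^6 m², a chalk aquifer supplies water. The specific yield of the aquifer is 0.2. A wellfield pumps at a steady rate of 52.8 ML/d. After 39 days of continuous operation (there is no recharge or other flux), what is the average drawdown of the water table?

Δh ≈ 4.12 m

Q = 52.8 ML/d = 52800 m³/d
ΔV = Q × t = 52800 m³/d × 39 d = 2.059 × 10^6 m³
Δh = ΔV / (Sy × A) = 2.059 × 10^6 / (0.2 × 2.5 × 10^6) = 4.118 m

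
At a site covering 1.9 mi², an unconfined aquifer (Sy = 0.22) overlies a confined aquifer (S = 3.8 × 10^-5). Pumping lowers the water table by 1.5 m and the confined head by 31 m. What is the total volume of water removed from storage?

A = 1.9 mi² = 4.921 × 10^6 m²
Unconfined: ΔV_u = Sy × A × Δh_u = 0.22 × 4.921 × 10^6 × 1.5 = 1.624 × 10^6 m³
Confined: ΔV_c = S × A × Δh_c = 3.8 × 10^-5 × 4.921 × 10^6 × 31 = 5797 m³
Total ΔV = 1.624 × 10^6 + 5797 = 1.63 × 10^6 m³

ΔV ≈ 1.63 × 10^6 m³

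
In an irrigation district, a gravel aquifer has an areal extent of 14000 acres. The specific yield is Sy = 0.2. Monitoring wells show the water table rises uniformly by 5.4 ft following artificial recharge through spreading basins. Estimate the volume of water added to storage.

ΔV ≈ 1.87 × 10^7 m³

A = 14000 acres = 5.666 × 10^7 m²
Δh = 5.4 ft = 1.646 m
ΔV = Sy × A × Δh = 0.2 × 5.666 × 10^7 m² × 1.646 m = 1.865 × 10^7 m³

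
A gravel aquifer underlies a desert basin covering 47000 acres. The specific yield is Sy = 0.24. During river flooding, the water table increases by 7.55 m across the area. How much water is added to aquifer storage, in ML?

ΔV ≈ 3.45 × 10^5 ML

A = 47000 acres = 1.902 × 10^8 m²
ΔV = Sy × A × Δh = 0.24 × 1.902 × 10^8 m² × 7.55 m = 3.446 × 10^8 m³
ΔV = 3.446 × 10^8 m³ = 3.446 × 10^5 ML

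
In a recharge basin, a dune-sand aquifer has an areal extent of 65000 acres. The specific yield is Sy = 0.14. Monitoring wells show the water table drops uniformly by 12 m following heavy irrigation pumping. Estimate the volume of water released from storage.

A = 65000 acres = 2.63 × 10^8 m²
ΔV = Sy × A × Δh = 0.14 × 2.63 × 10^8 m² × 12 m = 4.419 × 10^8 m³

ΔV ≈ 4.42 × 10^8 m³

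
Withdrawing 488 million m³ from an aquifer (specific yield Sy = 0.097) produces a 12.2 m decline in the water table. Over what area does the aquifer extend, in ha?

A ≈ 41200 ha

ΔV = 488 million m³ = 4.88 × 10^8 m³
A = ΔV / (Sy × Δh) = 4.88 × 10^8 / (0.097 × 12.2) = 4.124 × 10^8 m²
A = 4.124 × 10^8 m² = 41240 ha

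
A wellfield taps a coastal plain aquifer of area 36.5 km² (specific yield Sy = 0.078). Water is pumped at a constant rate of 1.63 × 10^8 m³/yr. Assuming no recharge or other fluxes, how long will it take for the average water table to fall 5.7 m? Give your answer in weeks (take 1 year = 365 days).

t ≈ 5.19 weeks

A = 36.5 km² = 3.65 × 10^7 m²
ΔV = Sy × A × Δh = 0.078 × 3.65 × 10^7 × 5.7 = 1.623 × 10^7 m³
Q = 1.63 × 10^8 m³/yr = 4.466 × 10^5 m³/d
t = ΔV / Q = 1.623 × 10^7 m³ / 4.466 × 10^5 m³/d = 36.34 d
t = 36.34 d ≈ 5.191 weeks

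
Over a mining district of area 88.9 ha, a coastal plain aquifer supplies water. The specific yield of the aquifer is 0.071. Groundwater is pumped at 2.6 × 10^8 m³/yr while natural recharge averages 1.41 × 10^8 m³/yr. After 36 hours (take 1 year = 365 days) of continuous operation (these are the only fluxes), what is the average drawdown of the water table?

Δh ≈ 7.75 m

A = 88.9 ha = 8.89 × 10^5 m²
Net abstraction = 2.6 × 10^8 − 1.41 × 10^8 = 1.19 × 10^8 m³/yr
Q_net = 1.19 × 10^8 m³/yr = 3.26 × 10^5 m³/d
t = 36 hours = 1.5 d
ΔV = Q × t = 3.26 × 10^5 m³/d × 1.5 d = 4.89 × 10^5 m³
Δh = ΔV / (Sy × A) = 4.89 × 10^5 / (0.071 × 8.89 × 10^5) = 7.748 m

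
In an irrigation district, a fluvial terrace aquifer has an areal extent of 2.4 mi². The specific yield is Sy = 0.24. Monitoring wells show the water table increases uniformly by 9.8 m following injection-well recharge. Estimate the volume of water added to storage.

ΔV ≈ 1.46 × 10^7 m³

A = 2.4 mi² = 6.216 × 10^6 m²
ΔV = Sy × A × Δh = 0.24 × 6.216 × 10^6 m² × 9.8 m = 1.462 × 10^7 m³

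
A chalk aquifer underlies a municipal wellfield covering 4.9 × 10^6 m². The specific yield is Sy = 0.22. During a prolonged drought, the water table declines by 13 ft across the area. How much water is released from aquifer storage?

Δh = 13 ft = 3.962 m
ΔV = Sy × A × Δh = 0.22 × 4.9 × 10^6 m² × 3.962 m = 4.271 × 10^6 m³

ΔV ≈ 4.27 × 10^6 m³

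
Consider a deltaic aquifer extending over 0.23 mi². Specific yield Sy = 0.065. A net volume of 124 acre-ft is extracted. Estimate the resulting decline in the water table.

A = 0.23 mi² = 5.957 × 10^5 m²
ΔV = 124 acre-ft = 1.53 × 10^5 m³
Δh = ΔV / (Sy × A) = 1.53 × 10^5 m³ / (0.065 × 5.957 × 10^5 m²) = 3.95 m

Δh ≈ 3.95 m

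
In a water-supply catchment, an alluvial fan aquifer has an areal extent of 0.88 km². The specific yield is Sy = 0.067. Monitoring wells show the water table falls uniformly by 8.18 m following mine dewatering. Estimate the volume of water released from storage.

ΔV ≈ 4.82 × 10^5 m³

A = 0.88 km² = 8.8 × 10^5 m²
ΔV = Sy × A × Δh = 0.067 × 8.8 × 10^5 m² × 8.18 m = 4.823 × 10^5 m³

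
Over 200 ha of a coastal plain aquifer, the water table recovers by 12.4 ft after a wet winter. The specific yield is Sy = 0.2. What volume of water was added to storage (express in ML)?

ΔV ≈ 1510 ML

A = 200 ha = 2 × 10^6 m²
Δh = 12.4 ft = 3.78 m
ΔV = Sy × A × Δh = 0.2 × 2 × 10^6 m² × 3.78 m = 1.512 × 10^6 m³
ΔV = 1.512 × 10^6 m³ = 1512 ML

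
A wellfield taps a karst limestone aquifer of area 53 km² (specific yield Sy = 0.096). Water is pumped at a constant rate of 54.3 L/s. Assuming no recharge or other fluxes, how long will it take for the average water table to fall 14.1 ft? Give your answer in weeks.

t ≈ 666 weeks

A = 53 km² = 5.3 × 10^7 m²
Δh = 14.1 ft = 4.298 m
ΔV = Sy × A × Δh = 0.096 × 5.3 × 10^7 × 4.298 = 2.187 × 10^7 m³
Q = 54.3 L/s = 4692 m³/d
t = ΔV / Q = 2.187 × 10^7 m³ / 4692 m³/d = 4661 d
t = 4661 d ≈ 665.8 weeks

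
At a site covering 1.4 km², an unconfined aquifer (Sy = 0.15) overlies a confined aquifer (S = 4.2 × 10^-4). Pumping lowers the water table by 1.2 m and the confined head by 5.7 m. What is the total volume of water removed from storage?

ΔV ≈ 2.55 × 10^5 m³

A = 1.4 km² = 1.4 × 10^6 m²
Unconfined: ΔV_u = Sy × A × Δh_u = 0.15 × 1.4 × 10^6 × 1.2 = 2.52 × 10^5 m³
Confined: ΔV_c = S × A × Δh_c = 4.2 × 10^-4 × 1.4 × 10^6 × 5.7 = 3352 m³
Total ΔV = 2.52 × 10^5 + 3352 = 2.554 × 10^5 m³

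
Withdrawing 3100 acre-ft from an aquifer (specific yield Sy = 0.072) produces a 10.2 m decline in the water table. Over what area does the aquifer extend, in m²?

A ≈ 5.21 × 10^6 m²

ΔV = 3100 acre-ft = 3.824 × 10^6 m³
A = ΔV / (Sy × Δh) = 3.824 × 10^6 / (0.072 × 10.2) = 5.207 × 10^6 m²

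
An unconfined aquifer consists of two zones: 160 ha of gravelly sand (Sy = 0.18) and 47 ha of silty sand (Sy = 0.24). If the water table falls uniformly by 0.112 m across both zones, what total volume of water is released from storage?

ΔV ≈ 44900 m³

A₁ = 160 ha = 1.6 × 10^6 m²; A₂ = 47 ha = 4.7 × 10^5 m²
ΔV₁ = 0.18 × 1.6 × 10^6 × 0.112 = 32260 m³
ΔV₂ = 0.24 × 4.7 × 10^5 × 0.112 = 12630 m³
ΔV = ΔV₁ + ΔV₂ = 44890 m³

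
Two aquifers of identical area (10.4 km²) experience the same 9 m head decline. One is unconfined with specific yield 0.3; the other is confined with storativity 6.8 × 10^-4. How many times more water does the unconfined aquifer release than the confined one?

A = 10.4 km² = 1.04 × 10^7 m²
Unconfined: ΔV_u = Sy × A × Δh = 0.3 × 1.04 × 10^7 × 9 = 2.808 × 10^7 m³
Confined: ΔV_c = S × A × Δh = 6.8 × 10^-4 × 1.04 × 10^7 × 9 = 63650 m³
Ratio = ΔV_u / ΔV_c = Sy / S = 0.3 / 6.8 × 10^-4 = 441.2

ΔV_u / ΔV_c ≈ 441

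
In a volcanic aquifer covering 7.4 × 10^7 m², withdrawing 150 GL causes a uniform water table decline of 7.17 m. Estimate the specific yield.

Sy ≈ 0.28

ΔV = 150 GL = 1.5 × 10^8 m³
Sy = ΔV / (A × Δh) = 1.5 × 10^8 m³ / (7.4 × 10^7 m² × 7.17 m) = 0.2827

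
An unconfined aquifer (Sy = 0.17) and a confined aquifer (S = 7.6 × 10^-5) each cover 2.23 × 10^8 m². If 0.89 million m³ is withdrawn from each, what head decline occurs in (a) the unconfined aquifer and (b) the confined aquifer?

ΔV = 0.89 million m³ = 8.9 × 10^5 m³
Unconfined: Δh_u = ΔV/(Sy·A) = 8.9 × 10^5/(0.17 × 2.23 × 10^8) = 0.02348 m
Confined: Δh_c = ΔV/(S·A) = 8.9 × 10^5/(7.6 × 10^-5 × 2.23 × 10^8) = 52.51 m

Δh_u ≈ 0.0235 m; Δh_c ≈ 52.5 m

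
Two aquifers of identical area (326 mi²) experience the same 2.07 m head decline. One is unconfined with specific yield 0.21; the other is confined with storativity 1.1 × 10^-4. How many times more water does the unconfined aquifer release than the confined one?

A = 326 mi² = 8.443 × 10^8 m²
Unconfined: ΔV_u = Sy × A × Δh = 0.21 × 8.443 × 10^8 × 2.07 = 3.67 × 10^8 m³
Confined: ΔV_c = S × A × Δh = 1.1 × 10^-4 × 8.443 × 10^8 × 2.07 = 1.923 × 10^5 m³
Ratio = ΔV_u / ΔV_c = Sy / S = 0.21 / 1.1 × 10^-4 = 1909

ΔV_u / ΔV_c ≈ 1910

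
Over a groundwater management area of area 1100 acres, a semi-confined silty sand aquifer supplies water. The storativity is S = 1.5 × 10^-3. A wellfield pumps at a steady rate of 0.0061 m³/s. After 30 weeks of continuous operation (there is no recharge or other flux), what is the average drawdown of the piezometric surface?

A = 1100 acres = 4.452 × 10^6 m²
Q = 0.0061 m³/s = 527 m³/d
t = 30 weeks = 210 d
ΔV = Q × t = 527 m³/d × 210 d = 1.107 × 10^5 m³
Δh = ΔV / (S × A) = 1.107 × 10^5 / (0.0015 × 4.452 × 10^6) = 16.58 m

Δh ≈ 16.6 m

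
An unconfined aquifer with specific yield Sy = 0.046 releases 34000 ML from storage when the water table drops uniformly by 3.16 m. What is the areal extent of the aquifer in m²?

ΔV = 34000 ML = 3.4 × 10^7 m³
A = ΔV / (Sy × Δh) = 3.4 × 10^7 / (0.046 × 3.16) = 2.339 × 10^8 m²

A ≈ 2.34 × 10^8 m²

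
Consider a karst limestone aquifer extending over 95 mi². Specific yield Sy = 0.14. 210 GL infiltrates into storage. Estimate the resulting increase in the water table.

A = 95 mi² = 2.46 × 10^8 m²
ΔV = 210 GL = 2.1 × 10^8 m³
Δh = ΔV / (Sy × A) = 2.1 × 10^8 m³ / (0.14 × 2.46 × 10^8 m²) = 6.096 m

Δh ≈ 6.1 m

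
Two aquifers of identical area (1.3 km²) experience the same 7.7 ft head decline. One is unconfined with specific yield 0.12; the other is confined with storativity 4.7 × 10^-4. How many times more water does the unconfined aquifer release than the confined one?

A = 1.3 km² = 1.3 × 10^6 m²
Δh = 7.7 ft = 2.347 m
Unconfined: ΔV_u = Sy × A × Δh = 0.12 × 1.3 × 10^6 × 2.347 = 3.661 × 10^5 m³
Confined: ΔV_c = S × A × Δh = 4.7 × 10^-4 × 1.3 × 10^6 × 2.347 = 1434 m³
Ratio = ΔV_u / ΔV_c = Sy / S = 0.12 / 4.7 × 10^-4 = 255.3

ΔV_u / ΔV_c ≈ 255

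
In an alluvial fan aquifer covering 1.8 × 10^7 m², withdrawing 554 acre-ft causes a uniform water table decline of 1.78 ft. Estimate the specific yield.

Δh = 1.78 ft = 0.5425 m
ΔV = 554 acre-ft = 6.833 × 10^5 m³
Sy = ΔV / (A × Δh) = 6.833 × 10^5 m³ / (1.8 × 10^7 m² × 0.5425 m) = 0.06997

Sy ≈ 0.07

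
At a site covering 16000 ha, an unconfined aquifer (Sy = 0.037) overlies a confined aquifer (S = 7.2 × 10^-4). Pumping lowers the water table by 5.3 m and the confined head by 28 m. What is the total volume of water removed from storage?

ΔV ≈ 3.46 × 10^7 m³

A = 16000 ha = 1.6 × 10^8 m²
Unconfined: ΔV_u = Sy × A × Δh_u = 0.037 × 1.6 × 10^8 × 5.3 = 3.138 × 10^7 m³
Confined: ΔV_c = S × A × Δh_c = 7.2 × 10^-4 × 1.6 × 10^8 × 28 = 3.226 × 10^6 m³
Total ΔV = 3.138 × 10^7 + 3.226 × 10^6 = 3.46 × 10^7 m³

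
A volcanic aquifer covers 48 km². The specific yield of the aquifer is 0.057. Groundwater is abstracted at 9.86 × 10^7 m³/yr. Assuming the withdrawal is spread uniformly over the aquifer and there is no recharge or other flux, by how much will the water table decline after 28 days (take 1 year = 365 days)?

Δh ≈ 2.76 m

A = 48 km² = 4.8 × 10^7 m²
Q = 9.86 × 10^7 m³/yr = 2.701 × 10^5 m³/d
ΔV = Q × t = 2.701 × 10^5 m³/d × 28 d = 7.564 × 10^6 m³
Δh = ΔV / (Sy × A) = 7.564 × 10^6 / (0.057 × 4.8 × 10^7) = 2.765 m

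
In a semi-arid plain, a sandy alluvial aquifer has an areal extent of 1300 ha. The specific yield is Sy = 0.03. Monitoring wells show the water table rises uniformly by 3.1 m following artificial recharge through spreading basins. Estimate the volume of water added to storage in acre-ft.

A = 1300 ha = 1.3 × 10^7 m²
ΔV = Sy × A × Δh = 0.03 × 1.3 × 10^7 m² × 3.1 m = 1.209 × 10^6 m³
ΔV = 1.209 × 10^6 m³ = 980.2 acre-ft

ΔV ≈ 980 acre-ft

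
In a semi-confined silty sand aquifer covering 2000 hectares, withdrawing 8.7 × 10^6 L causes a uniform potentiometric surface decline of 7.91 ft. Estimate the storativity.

S ≈ 1.8 × 10^-4

A = 2000 hectares = 2 × 10^7 m²
Δh = 7.91 ft = 2.411 m
ΔV = 8.7 × 10^6 L = 8700 m³
S = ΔV / (A × Δh) = 8700 m³ / (2 × 10^7 m² × 2.411 m) = 1.804 × 10^-4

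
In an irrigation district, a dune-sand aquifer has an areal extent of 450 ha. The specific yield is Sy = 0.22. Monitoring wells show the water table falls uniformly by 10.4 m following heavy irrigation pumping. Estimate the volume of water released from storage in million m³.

ΔV ≈ 10.3 million m³

A = 450 ha = 4.5 × 10^6 m²
ΔV = Sy × A × Δh = 0.22 × 4.5 × 10^6 m² × 10.4 m = 1.03 × 10^7 m³
ΔV = 1.03 × 10^7 m³ = 10.3 million m³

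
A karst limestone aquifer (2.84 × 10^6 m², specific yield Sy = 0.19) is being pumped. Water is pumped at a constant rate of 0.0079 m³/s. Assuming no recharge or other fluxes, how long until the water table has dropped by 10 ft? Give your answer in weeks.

t ≈ 344 weeks

Δh = 10 ft = 3.048 m
ΔV = Sy × A × Δh = 0.19 × 2.84 × 10^6 × 3.048 = 1.645 × 10^6 m³
Q = 0.0079 m³/s = 682.6 m³/d
t = ΔV / Q = 1.645 × 10^6 m³ / 682.6 m³/d = 2410 d
t = 2410 d ≈ 344.2 weeks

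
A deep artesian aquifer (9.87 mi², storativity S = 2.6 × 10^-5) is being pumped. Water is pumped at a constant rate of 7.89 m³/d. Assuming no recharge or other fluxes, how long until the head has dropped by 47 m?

A = 9.87 mi² = 2.556 × 10^7 m²
ΔV = S × A × Δh = 2.6 × 10^-5 × 2.556 × 10^7 × 47 = 31240 m³
t = ΔV / Q = 31240 m³ / 7.89 m³/d = 3959 d

t ≈ 3960 days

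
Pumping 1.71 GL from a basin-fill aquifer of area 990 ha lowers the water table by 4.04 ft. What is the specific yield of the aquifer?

A = 990 ha = 9.9 × 10^6 m²
Δh = 4.04 ft = 1.231 m
ΔV = 1.71 GL = 1.71 × 10^6 m³
Sy = ΔV / (A × Δh) = 1.71 × 10^6 m³ / (9.9 × 10^6 m² × 1.231 m) = 0.1403

Sy ≈ 0.14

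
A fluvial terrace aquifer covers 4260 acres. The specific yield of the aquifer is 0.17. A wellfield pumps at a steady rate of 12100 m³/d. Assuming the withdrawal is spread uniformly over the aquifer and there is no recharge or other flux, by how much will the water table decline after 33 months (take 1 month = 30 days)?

A = 4260 acres = 1.724 × 10^7 m²
t = 33 months = 990 d
ΔV = Q × t = 12100 m³/d × 990 d = 1.198 × 10^7 m³
Δh = ΔV / (Sy × A) = 1.198 × 10^7 / (0.17 × 1.724 × 10^7) = 4.087 m

Δh ≈ 4.09 m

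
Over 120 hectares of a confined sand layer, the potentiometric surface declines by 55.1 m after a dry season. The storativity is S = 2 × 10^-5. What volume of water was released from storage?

A = 120 hectares = 1.2 × 10^6 m²
ΔV = S × A × Δh = 2 × 10^-5 × 1.2 × 10^6 m² × 55.1 m = 1322 m³

ΔV ≈ 1320 m³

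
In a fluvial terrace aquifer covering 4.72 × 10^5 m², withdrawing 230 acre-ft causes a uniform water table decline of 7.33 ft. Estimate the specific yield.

Sy ≈ 0.27

Δh = 7.33 ft = 2.234 m
ΔV = 230 acre-ft = 2.837 × 10^5 m³
Sy = ΔV / (A × Δh) = 2.837 × 10^5 m³ / (4.72 × 10^5 m² × 2.234 m) = 0.269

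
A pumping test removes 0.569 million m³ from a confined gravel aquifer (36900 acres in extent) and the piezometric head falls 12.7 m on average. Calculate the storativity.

S ≈ 3 × 10^-4

A = 36900 acres = 1.493 × 10^8 m²
ΔV = 0.569 million m³ = 5.69 × 10^5 m³
S = ΔV / (A × Δh) = 5.69 × 10^5 m³ / (1.493 × 10^8 m² × 12.7 m) = 3 × 10^-4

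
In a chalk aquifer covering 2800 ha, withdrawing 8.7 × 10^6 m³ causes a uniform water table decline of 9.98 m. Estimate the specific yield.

A = 2800 ha = 2.8 × 10^7 m²
Sy = ΔV / (A × Δh) = 8.7 × 10^6 m³ / (2.8 × 10^7 m² × 9.98 m) = 0.03113

Sy ≈ 0.031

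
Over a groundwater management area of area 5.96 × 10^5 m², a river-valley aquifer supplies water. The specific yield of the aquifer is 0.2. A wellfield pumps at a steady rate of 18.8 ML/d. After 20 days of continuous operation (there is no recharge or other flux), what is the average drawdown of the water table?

Δh ≈ 3.15 m

Q = 18.8 ML/d = 18800 m³/d
ΔV = Q × t = 18800 m³/d × 20 d = 3.76 × 10^5 m³
Δh = ΔV / (Sy × A) = 3.76 × 10^5 / (0.2 × 5.96 × 10^5) = 3.154 m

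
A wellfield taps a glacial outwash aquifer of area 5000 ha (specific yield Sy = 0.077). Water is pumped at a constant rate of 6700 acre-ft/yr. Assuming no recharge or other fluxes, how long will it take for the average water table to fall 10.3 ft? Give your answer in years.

A = 5000 ha = 5 × 10^7 m²
Δh = 10.3 ft = 3.139 m
ΔV = Sy × A × Δh = 0.077 × 5 × 10^7 × 3.139 = 1.209 × 10^7 m³
Q = 6700 acre-ft/yr = 22640 m³/d
t = ΔV / Q = 1.209 × 10^7 m³ / 22640 m³/d = 533.8 d
t = 533.8 d ≈ 1.463 years

t ≈ 1.46 years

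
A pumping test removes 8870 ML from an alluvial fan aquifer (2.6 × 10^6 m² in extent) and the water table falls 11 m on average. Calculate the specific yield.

ΔV = 8870 ML = 8.87 × 10^6 m³
Sy = ΔV / (A × Δh) = 8.87 × 10^6 m³ / (2.6 × 10^6 m² × 11 m) = 0.3101

Sy ≈ 0.31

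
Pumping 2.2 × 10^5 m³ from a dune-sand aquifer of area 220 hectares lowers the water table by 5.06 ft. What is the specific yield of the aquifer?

Sy ≈ 0.065

A = 220 hectares = 2.2 × 10^6 m²
Δh = 5.06 ft = 1.542 m
Sy = ΔV / (A × Δh) = 2.2 × 10^5 m³ / (2.2 × 10^6 m² × 1.542 m) = 0.06484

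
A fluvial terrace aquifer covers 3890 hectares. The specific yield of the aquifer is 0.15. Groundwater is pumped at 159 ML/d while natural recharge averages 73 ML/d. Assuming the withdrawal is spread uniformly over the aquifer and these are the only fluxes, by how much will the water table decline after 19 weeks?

Δh ≈ 1.96 m

A = 3890 hectares = 3.89 × 10^7 m²
Net abstraction = 159 − 73 = 86 ML/d
Q_net = 86 ML/d = 86000 m³/d
t = 19 weeks = 133 d
ΔV = Q × t = 86000 m³/d × 133 d = 1.144 × 10^7 m³
Δh = ΔV / (Sy × A) = 1.144 × 10^7 / (0.15 × 3.89 × 10^7) = 1.96 m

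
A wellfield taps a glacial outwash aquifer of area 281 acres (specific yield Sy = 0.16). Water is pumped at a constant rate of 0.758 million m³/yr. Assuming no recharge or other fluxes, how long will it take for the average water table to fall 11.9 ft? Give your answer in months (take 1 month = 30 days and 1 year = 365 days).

A = 281 acres = 1.137 × 10^6 m²
Δh = 11.9 ft = 3.627 m
ΔV = Sy × A × Δh = 0.16 × 1.137 × 10^6 × 3.627 = 6.599 × 10^5 m³
Q = 0.758 million m³/yr = 2077 m³/d
t = ΔV / Q = 6.599 × 10^5 m³ / 2077 m³/d = 317.8 d
t = 317.8 d ≈ 10.59 months

t ≈ 10.6 months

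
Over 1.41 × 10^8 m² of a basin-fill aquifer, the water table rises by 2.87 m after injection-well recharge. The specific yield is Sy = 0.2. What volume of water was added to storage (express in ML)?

ΔV ≈ 80900 ML

ΔV = Sy × A × Δh = 0.2 × 1.41 × 10^8 m² × 2.87 m = 8.093 × 10^7 m³
ΔV = 8.093 × 10^7 m³ = 80930 ML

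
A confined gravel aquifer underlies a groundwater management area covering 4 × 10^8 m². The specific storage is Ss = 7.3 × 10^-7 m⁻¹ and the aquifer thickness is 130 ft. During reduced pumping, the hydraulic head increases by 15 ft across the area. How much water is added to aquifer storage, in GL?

ΔV ≈ 0.0529 GL

b = 130 ft = 39.62 m
S = Ss × b = 7.3 × 10^-7 m⁻¹ × 39.62 m = 2.893 × 10^-5
Δh = 15 ft = 4.572 m
ΔV = S × A × Δh = 2.893 × 10^-5 × 4 × 10^8 m² × 4.572 m = 52900 m³
ΔV = 52900 m³ = 0.0529 GL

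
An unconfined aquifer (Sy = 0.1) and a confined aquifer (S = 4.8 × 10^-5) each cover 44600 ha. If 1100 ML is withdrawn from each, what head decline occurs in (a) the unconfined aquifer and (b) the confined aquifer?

A = 44600 ha = 4.46 × 10^8 m²
ΔV = 1100 ML = 1.1 × 10^6 m³
Unconfined: Δh_u = ΔV/(Sy·A) = 1.1 × 10^6/(0.1 × 4.46 × 10^8) = 0.02466 m
Confined: Δh_c = ΔV/(S·A) = 1.1 × 10^6/(4.8 × 10^-5 × 4.46 × 10^8) = 51.38 m

Δh_u ≈ 0.0247 m; Δh_c ≈ 51.4 m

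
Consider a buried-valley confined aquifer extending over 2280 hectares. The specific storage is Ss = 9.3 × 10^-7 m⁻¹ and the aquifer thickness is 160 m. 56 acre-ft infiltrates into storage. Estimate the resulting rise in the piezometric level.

S = Ss × b = 9.3 × 10^-7 m⁻¹ × 160 m = 1.488 × 10^-4
A = 2280 hectares = 2.28 × 10^7 m²
ΔV = 56 acre-ft = 69070 m³
Δh = ΔV / (S × A) = 69070 m³ / (1.488 × 10^-4 × 2.28 × 10^7 m²) = 20.36 m

Δh ≈ 20.4 m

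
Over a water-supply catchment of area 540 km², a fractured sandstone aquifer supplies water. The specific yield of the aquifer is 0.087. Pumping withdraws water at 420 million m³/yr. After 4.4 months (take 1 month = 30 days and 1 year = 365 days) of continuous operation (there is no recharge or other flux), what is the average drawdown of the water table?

A = 540 km² = 5.4 × 10^8 m²
Q = 420 million m³/yr = 1.151 × 10^6 m³/d
t = 4.4 months = 132 d
ΔV = Q × t = 1.151 × 10^6 m³/d × 132 d = 1.519 × 10^8 m³
Δh = ΔV / (Sy × A) = 1.519 × 10^8 / (0.087 × 5.4 × 10^8) = 3.233 m

Δh ≈ 3.23 m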